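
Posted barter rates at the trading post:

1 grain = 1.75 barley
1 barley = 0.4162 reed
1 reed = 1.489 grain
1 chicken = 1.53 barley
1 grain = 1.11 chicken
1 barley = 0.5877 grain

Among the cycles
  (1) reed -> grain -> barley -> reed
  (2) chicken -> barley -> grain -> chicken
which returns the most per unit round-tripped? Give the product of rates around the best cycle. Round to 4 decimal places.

1.0845

(1) 1.489 × 1.75 × 0.4162 = 1.08451
(2) 1.53 × 0.5877 × 1.11 = 0.99809
Highest is cycle (1) at 1.0845 (>1, arbitrage).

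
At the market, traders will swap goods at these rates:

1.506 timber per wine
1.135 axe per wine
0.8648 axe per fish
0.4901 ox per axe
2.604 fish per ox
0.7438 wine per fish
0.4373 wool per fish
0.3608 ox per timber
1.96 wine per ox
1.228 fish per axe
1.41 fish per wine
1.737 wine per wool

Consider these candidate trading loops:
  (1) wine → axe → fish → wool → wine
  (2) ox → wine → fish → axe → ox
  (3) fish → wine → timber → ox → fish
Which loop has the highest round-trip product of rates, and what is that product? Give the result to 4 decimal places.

(1) 1.135 × 1.228 × 0.4373 × 1.737 = 1.05870
(2) 1.96 × 1.41 × 0.8648 × 0.4901 = 1.17132
(3) 0.7438 × 1.506 × 0.3608 × 2.604 = 1.05242
Highest is cycle (2) at 1.1713 (>1, arbitrage).

1.1713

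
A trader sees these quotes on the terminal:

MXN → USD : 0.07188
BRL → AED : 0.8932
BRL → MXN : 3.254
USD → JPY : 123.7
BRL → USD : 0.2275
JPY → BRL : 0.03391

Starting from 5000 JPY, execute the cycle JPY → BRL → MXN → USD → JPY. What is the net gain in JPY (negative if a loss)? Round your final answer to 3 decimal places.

-94.389

5000 JPY × 0.03391 = 169.55 BRL
169.55 BRL × 3.254 = 551.7157 MXN
551.7157 MXN × 0.07188 = 39.657324516 USD
39.657324516 USD × 123.7 = 4905.6110426292 JPY
Net change: 4905.6110426292 − 5000 = -94.3889573708 JPY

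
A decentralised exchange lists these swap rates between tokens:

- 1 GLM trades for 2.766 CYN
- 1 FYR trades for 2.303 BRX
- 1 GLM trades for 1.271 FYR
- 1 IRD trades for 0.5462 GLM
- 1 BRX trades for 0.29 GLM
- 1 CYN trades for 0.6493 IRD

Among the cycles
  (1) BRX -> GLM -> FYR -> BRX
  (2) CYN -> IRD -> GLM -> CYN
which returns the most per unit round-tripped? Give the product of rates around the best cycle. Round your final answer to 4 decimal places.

0.9810

(1) 0.29 × 1.271 × 2.303 = 0.84886
(2) 0.6493 × 0.5462 × 2.766 = 0.98096
Highest is cycle (2) at 0.9810 (≤1, no arbitrage).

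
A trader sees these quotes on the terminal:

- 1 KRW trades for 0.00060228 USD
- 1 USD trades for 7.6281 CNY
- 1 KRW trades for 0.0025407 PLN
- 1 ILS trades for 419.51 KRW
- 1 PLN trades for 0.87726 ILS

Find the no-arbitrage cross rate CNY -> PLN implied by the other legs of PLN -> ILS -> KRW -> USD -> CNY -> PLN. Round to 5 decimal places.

0.59145

Known legs of the cycle: 0.87726 × 419.51 × 0.00060228 × 7.6281 = 1.6907736258040504968
For no arbitrage the full-cycle product must be 1, so the missing rate is 1 / 1.6907736258040504968 ≈ 0.5914452.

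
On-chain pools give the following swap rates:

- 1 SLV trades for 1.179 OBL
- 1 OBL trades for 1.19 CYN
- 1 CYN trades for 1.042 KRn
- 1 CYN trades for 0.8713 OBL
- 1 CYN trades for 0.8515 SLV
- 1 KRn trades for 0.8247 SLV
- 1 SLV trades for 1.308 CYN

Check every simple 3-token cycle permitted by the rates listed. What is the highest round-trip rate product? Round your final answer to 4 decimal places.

1.1947

SLV→OBL→CYN→SLV: 1.179 × 1.19 × 0.8515 = 1.19466
SLV→CYN→KRn→SLV: 1.308 × 1.042 × 0.8247 = 1.12401
Maximum is SLV→OBL→CYN→SLV at 1.1947; arbitrage exists.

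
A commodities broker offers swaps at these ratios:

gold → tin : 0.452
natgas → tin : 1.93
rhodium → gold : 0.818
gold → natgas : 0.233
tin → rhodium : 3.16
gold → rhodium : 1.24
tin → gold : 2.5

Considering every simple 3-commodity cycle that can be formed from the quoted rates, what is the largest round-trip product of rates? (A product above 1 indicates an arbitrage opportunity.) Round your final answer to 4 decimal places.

rhodium→gold→tin→rhodium: 0.818 × 0.452 × 3.16 = 1.16837
natgas→tin→gold→natgas: 1.93 × 2.5 × 0.233 = 1.12423
Maximum is rhodium→gold→tin→rhodium at 1.1684; arbitrage exists.

1.1684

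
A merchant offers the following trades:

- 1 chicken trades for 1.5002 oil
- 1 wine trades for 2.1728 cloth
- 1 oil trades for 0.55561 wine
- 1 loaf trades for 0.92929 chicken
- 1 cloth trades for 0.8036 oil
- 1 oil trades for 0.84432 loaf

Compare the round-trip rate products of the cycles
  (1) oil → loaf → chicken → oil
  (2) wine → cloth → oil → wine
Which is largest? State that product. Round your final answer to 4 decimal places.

1.1771

(1) 0.84432 × 0.92929 × 1.5002 = 1.17708
(2) 2.1728 × 0.8036 × 0.55561 = 0.97013
Highest is cycle (1) at 1.1771 (>1, arbitrage).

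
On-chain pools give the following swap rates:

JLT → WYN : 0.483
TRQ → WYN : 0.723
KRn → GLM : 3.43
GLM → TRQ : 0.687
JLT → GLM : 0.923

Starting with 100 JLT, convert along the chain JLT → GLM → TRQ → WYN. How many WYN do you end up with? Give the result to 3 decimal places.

100 JLT × 0.923 = 92.3 GLM
92.3 GLM × 0.687 = 63.4101 TRQ
63.4101 TRQ × 0.723 = 45.8455023 WYN

45.846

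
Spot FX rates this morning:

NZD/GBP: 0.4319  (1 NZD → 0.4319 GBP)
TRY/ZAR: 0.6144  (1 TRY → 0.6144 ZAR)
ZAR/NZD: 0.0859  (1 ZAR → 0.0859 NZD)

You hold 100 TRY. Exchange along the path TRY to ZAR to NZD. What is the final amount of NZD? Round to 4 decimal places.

5.2777

100 TRY × 0.6144 = 61.44 ZAR
61.44 ZAR × 0.0859 = 5.277696 NZD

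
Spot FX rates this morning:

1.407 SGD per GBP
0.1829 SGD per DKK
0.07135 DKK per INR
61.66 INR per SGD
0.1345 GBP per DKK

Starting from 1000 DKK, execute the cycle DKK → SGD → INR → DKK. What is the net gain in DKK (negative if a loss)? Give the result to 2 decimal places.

1000 DKK × 0.1829 = 182.9 SGD
182.9 SGD × 61.66 = 11277.614 INR
11277.614 INR × 0.07135 = 804.6577589 DKK
Net change: 804.6577589 − 1000 = -195.3422411 DKK

-195.34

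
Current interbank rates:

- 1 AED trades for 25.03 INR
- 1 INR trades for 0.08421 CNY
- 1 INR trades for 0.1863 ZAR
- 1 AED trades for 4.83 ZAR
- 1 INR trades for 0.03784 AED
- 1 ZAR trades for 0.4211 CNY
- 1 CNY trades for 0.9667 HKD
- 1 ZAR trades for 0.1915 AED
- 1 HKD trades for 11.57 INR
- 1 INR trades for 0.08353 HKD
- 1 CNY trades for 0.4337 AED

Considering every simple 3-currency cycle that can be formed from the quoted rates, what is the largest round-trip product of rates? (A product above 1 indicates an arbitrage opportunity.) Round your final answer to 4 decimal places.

0.9419

INR→CNY→HKD→INR: 0.08421 × 0.9667 × 11.57 = 0.94187
INR→CNY→AED→INR: 0.08421 × 0.4337 × 25.03 = 0.91414
INR→ZAR→AED→INR: 0.1863 × 0.1915 × 25.03 = 0.89298
ZAR→CNY→AED→ZAR: 0.4211 × 0.4337 × 4.83 = 0.88211
Maximum is INR→CNY→HKD→INR at 0.9419; no arbitrage — every cycle loses value.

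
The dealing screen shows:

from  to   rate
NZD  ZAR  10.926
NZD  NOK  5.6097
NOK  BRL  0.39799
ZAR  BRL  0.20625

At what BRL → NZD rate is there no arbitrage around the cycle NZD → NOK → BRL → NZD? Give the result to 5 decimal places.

Known legs of the cycle: 5.6097 × 0.39799 = 2.232604503
For no arbitrage the full-cycle product must be 1, so the missing rate is 1 / 2.232604503 ≈ 0.4479074.

0.44791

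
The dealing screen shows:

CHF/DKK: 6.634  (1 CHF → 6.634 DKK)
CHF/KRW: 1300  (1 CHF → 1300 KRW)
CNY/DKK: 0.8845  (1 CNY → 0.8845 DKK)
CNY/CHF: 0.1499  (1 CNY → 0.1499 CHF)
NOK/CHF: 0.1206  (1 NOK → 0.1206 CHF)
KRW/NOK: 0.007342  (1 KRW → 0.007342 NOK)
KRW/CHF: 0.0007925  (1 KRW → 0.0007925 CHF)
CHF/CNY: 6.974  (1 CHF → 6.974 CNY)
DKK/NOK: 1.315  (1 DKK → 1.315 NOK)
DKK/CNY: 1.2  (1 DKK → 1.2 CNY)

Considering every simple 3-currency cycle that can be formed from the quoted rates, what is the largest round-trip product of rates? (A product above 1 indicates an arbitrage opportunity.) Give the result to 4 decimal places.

CHF→DKK→CNY→CHF: 6.634 × 1.2 × 0.1499 = 1.19332
NOK→CHF→KRW→NOK: 0.1206 × 1300 × 0.007342 = 1.15108
NOK→CHF→DKK→NOK: 0.1206 × 6.634 × 1.315 = 1.05208
Maximum is CHF→DKK→CNY→CHF at 1.1933; arbitrage exists.

1.1933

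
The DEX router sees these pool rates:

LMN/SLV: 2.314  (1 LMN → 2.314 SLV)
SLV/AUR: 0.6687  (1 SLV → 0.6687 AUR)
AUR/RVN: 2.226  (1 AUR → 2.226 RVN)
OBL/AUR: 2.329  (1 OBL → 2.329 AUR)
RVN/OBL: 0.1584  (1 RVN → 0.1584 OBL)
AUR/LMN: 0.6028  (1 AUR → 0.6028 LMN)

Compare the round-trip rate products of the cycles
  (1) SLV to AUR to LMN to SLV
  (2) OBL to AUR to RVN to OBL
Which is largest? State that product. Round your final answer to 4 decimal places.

0.9328

(1) 0.6687 × 0.6028 × 2.314 = 0.93276
(2) 2.329 × 2.226 × 0.1584 = 0.82120
Highest is cycle (1) at 0.9328 (≤1, no arbitrage).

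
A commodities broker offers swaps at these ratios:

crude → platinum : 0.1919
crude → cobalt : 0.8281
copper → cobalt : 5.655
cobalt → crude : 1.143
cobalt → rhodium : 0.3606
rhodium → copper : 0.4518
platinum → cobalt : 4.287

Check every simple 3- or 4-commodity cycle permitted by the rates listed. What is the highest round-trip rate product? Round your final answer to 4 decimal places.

platinum→cobalt→crude→platinum: 4.287 × 1.143 × 0.1919 = 0.94032
rhodium→copper→cobalt→rhodium: 0.4518 × 5.655 × 0.3606 = 0.92131
Maximum is platinum→cobalt→crude→platinum at 0.9403; no arbitrage — every cycle loses value.

0.9403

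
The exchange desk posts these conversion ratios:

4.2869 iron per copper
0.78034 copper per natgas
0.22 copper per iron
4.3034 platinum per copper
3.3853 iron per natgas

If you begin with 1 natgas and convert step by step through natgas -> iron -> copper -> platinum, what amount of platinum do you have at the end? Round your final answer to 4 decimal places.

1 natgas × 3.3853 = 3.3853 iron
3.3853 iron × 0.22 = 0.744766 copper
0.744766 copper × 4.3034 = 3.2050260044 platinum

3.2050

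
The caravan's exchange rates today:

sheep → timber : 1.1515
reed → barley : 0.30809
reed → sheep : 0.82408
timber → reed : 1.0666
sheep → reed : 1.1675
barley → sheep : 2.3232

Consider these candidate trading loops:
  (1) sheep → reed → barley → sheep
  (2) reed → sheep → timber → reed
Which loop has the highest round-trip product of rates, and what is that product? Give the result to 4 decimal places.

(1) 1.1675 × 0.30809 × 2.3232 = 0.83564
(2) 0.82408 × 1.1515 × 1.0666 = 1.01213
Highest is cycle (2) at 1.0121 (>1, arbitrage).

1.0121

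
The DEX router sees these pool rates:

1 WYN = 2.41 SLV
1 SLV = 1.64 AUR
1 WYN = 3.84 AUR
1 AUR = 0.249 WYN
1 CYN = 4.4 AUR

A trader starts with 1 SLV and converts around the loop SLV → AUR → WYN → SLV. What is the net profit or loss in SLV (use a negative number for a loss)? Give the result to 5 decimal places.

-0.01585

1 SLV × 1.64 = 1.64 AUR
1.64 AUR × 0.249 = 0.40836 WYN
0.40836 WYN × 2.41 = 0.9841476 SLV
Net change: 0.9841476 − 1 = -0.0158524 SLV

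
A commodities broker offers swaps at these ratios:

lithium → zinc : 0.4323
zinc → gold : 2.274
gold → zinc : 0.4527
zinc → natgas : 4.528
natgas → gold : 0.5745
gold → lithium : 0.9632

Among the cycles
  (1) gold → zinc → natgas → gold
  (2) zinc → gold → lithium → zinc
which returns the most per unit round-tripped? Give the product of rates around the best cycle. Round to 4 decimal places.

(1) 0.4527 × 4.528 × 0.5745 = 1.17762
(2) 2.274 × 0.9632 × 0.4323 = 0.94687
Highest is cycle (1) at 1.1776 (>1, arbitrage).

1.1776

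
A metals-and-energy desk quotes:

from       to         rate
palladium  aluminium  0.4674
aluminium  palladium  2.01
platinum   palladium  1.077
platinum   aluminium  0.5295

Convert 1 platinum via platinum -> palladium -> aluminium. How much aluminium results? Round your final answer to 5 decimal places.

0.50339

1 platinum × 1.077 = 1.077 palladium
1.077 palladium × 0.4674 = 0.5033898 aluminium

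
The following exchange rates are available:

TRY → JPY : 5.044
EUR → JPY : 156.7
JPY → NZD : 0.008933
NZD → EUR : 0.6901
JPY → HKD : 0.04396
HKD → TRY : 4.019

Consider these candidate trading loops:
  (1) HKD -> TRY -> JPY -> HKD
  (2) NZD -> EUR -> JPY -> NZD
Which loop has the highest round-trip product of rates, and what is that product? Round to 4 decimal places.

(1) 4.019 × 5.044 × 0.04396 = 0.89115
(2) 0.6901 × 156.7 × 0.008933 = 0.96600
Highest is cycle (2) at 0.9660 (≤1, no arbitrage).

0.9660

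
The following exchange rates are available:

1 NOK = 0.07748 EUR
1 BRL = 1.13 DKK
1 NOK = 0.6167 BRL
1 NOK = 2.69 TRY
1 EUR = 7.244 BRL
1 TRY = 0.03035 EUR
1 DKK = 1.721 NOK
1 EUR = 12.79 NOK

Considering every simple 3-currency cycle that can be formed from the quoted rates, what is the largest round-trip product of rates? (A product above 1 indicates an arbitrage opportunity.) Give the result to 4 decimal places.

1.1993

DKK→NOK→BRL→DKK: 1.721 × 0.6167 × 1.13 = 1.19931
NOK→TRY→EUR→NOK: 2.69 × 0.03035 × 12.79 = 1.04419
Maximum is DKK→NOK→BRL→DKK at 1.1993; arbitrage exists.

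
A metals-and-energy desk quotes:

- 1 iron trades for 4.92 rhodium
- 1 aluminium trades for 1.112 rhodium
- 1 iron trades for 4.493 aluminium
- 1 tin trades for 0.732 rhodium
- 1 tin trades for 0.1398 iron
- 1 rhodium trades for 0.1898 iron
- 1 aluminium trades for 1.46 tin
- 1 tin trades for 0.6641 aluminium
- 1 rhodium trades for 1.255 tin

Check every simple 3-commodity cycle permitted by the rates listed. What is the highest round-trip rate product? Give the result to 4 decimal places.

0.9483

iron→aluminium→rhodium→iron: 4.493 × 1.112 × 0.1898 = 0.94828
tin→aluminium→rhodium→tin: 0.6641 × 1.112 × 1.255 = 0.92679
iron→aluminium→tin→iron: 4.493 × 1.46 × 0.1398 = 0.91706
iron→rhodium→tin→iron: 4.92 × 1.255 × 0.1398 = 0.86321
Maximum is iron→aluminium→rhodium→iron at 0.9483; no arbitrage — every cycle loses value.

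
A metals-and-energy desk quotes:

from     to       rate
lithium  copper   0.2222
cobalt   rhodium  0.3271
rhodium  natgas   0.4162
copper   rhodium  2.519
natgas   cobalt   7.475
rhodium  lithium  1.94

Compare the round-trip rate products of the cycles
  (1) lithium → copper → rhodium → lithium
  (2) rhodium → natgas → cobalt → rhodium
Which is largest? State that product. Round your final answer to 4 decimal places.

1.0859

(1) 0.2222 × 2.519 × 1.94 = 1.08586
(2) 0.4162 × 7.475 × 0.3271 = 1.01764
Highest is cycle (1) at 1.0859 (>1, arbitrage).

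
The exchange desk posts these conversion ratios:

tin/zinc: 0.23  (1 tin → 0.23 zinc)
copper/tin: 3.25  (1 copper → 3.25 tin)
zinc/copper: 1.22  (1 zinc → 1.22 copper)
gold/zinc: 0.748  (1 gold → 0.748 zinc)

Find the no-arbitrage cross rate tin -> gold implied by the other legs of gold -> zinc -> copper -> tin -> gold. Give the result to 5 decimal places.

0.33717

Known legs of the cycle: 0.748 × 1.22 × 3.25 = 2.96582
For no arbitrage the full-cycle product must be 1, so the missing rate is 1 / 2.96582 ≈ 0.3371749.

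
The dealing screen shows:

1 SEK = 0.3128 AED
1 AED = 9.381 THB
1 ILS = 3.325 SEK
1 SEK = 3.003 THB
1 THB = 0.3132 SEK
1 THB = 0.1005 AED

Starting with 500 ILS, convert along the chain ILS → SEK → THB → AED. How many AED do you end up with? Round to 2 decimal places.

500 ILS × 3.325 = 1662.5 SEK
1662.5 SEK × 3.003 = 4992.4875 THB
4992.4875 THB × 0.1005 = 501.74499375 AED

501.74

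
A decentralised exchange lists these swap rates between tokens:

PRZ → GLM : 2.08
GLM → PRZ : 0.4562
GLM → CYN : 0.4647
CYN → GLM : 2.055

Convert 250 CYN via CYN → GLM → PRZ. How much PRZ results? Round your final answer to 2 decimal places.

234.37

250 CYN × 2.055 = 513.75 GLM
513.75 GLM × 0.4562 = 234.37275 PRZ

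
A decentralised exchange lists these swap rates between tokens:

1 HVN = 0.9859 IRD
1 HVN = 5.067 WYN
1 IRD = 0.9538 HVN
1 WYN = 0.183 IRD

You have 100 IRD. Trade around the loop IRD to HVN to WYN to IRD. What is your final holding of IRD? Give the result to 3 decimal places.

100 IRD × 0.9538 = 95.38 HVN
95.38 HVN × 5.067 = 483.29046 WYN
483.29046 WYN × 0.183 = 88.44215418 IRD

88.442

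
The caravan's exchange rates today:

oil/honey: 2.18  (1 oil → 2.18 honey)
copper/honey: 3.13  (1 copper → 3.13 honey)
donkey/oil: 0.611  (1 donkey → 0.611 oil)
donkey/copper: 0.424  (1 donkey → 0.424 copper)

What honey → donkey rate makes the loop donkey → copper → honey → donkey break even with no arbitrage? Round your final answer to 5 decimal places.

0.75351

Known legs of the cycle: 0.424 × 3.13 = 1.32712
For no arbitrage the full-cycle product must be 1, so the missing rate is 1 / 1.32712 ≈ 0.7535114.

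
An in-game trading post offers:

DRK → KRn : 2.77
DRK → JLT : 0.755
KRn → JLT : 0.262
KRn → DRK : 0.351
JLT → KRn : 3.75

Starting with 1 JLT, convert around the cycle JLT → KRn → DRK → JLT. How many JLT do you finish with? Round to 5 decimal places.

0.99377

1 JLT × 3.75 = 3.75 KRn
3.75 KRn × 0.351 = 1.31625 DRK
1.31625 DRK × 0.755 = 0.99376875 JLT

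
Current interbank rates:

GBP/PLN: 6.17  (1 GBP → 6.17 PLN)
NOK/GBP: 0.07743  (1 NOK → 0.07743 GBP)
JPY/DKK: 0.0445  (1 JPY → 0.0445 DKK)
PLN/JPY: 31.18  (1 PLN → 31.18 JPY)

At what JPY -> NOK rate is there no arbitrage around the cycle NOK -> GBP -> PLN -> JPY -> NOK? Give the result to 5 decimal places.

0.06713

Known legs of the cycle: 0.07743 × 6.17 × 31.18 = 14.896029858
For no arbitrage the full-cycle product must be 1, so the missing rate is 1 / 14.896029858 ≈ 0.0671320.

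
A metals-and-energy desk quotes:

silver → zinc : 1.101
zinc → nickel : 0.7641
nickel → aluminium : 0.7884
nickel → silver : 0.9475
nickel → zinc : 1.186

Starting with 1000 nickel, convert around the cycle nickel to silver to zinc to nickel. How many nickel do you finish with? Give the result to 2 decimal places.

797.11

1000 nickel × 0.9475 = 947.5 silver
947.5 silver × 1.101 = 1043.1975 zinc
1043.1975 zinc × 0.7641 = 797.10720975 nickel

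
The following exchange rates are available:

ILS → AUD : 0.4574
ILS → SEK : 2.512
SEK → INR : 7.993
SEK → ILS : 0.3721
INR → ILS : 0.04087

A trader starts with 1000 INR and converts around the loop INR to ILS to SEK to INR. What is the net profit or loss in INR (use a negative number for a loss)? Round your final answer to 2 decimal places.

-179.40

1000 INR × 0.04087 = 40.87 ILS
40.87 ILS × 2.512 = 102.66544 SEK
102.66544 SEK × 7.993 = 820.60486192 INR
Net change: 820.60486192 − 1000 = -179.39513808 INR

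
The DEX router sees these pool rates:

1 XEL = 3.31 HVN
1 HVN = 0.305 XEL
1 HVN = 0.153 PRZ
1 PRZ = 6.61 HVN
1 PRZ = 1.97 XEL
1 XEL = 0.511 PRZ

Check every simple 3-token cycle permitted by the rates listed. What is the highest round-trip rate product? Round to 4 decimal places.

PRZ→HVN→XEL→PRZ: 6.61 × 0.305 × 0.511 = 1.03020
PRZ→XEL→HVN→PRZ: 1.97 × 3.31 × 0.153 = 0.99767
Maximum is PRZ→HVN→XEL→PRZ at 1.0302; arbitrage exists.

1.0302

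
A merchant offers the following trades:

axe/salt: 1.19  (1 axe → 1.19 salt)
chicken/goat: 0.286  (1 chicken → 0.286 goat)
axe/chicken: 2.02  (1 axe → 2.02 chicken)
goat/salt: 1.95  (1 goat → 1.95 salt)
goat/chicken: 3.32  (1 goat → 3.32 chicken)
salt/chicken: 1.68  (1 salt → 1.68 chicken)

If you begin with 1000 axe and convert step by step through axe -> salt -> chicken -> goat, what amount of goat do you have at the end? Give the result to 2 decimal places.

1000 axe × 1.19 = 1190 salt
1190 salt × 1.68 = 1999.2 chicken
1999.2 chicken × 0.286 = 571.7712 goat

571.77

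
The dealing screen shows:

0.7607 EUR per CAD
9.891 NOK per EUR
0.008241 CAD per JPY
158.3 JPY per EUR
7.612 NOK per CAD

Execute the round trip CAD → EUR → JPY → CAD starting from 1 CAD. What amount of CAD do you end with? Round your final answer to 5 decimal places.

1 CAD × 0.7607 = 0.7607 EUR
0.7607 EUR × 158.3 = 120.41881 JPY
120.41881 JPY × 0.008241 = 0.99237141321 CAD

0.99237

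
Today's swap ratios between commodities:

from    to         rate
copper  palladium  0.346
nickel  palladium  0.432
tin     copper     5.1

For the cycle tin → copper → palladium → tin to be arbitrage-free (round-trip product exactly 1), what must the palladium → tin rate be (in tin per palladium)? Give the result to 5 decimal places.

Known legs of the cycle: 5.1 × 0.346 = 1.7646
For no arbitrage the full-cycle product must be 1, so the missing rate is 1 / 1.7646 ≈ 0.5667007.

0.56670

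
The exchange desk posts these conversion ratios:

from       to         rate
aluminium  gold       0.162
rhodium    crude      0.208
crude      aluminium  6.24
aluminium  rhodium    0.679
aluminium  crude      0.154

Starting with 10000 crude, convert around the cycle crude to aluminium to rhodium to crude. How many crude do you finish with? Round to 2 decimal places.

8812.88

10000 crude × 6.24 = 62400 aluminium
62400 aluminium × 0.679 = 42369.6 rhodium
42369.6 rhodium × 0.208 = 8812.8768 crude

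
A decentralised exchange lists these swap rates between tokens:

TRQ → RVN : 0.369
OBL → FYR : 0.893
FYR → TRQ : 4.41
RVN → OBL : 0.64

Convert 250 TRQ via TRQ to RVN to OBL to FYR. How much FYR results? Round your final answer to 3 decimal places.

52.723

250 TRQ × 0.369 = 92.25 RVN
92.25 RVN × 0.64 = 59.04 OBL
59.04 OBL × 0.893 = 52.72272 FYR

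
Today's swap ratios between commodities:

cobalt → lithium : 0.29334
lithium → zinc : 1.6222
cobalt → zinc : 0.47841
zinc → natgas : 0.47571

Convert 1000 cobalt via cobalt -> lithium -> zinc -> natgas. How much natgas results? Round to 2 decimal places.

226.37

1000 cobalt × 0.29334 = 293.34 lithium
293.34 lithium × 1.6222 = 475.856148 zinc
475.856148 zinc × 0.47571 = 226.36952816508 natgas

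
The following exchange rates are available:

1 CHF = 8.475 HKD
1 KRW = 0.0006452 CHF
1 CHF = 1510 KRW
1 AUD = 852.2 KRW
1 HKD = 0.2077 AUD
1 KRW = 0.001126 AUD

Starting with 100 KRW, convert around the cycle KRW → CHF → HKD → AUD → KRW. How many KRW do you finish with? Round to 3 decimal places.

100 KRW × 0.0006452 = 0.06452 CHF
0.06452 CHF × 8.475 = 0.546807 HKD
0.546807 HKD × 0.2077 = 0.1135718139 AUD
0.1135718139 AUD × 852.2 = 96.78589980558 KRW

96.786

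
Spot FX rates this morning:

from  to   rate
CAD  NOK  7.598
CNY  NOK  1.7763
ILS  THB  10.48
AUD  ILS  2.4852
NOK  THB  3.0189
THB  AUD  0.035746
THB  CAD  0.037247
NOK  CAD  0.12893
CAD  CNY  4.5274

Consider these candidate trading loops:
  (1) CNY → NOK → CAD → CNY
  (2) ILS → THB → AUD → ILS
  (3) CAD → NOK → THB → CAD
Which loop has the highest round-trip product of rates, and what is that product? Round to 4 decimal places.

(1) 1.7763 × 0.12893 × 4.5274 = 1.03686
(2) 10.48 × 0.035746 × 2.4852 = 0.93100
(3) 7.598 × 3.0189 × 0.037247 = 0.85436
Highest is cycle (1) at 1.0369 (>1, arbitrage).

1.0369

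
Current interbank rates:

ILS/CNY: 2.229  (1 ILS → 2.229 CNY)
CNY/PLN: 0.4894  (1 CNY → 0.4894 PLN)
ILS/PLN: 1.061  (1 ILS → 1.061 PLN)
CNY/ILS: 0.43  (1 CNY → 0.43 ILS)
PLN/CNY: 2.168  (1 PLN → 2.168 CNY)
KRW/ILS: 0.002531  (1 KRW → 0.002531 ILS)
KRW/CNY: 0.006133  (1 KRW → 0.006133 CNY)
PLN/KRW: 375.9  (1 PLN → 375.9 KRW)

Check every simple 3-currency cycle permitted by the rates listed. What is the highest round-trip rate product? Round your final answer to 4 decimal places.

KRW→CNY→PLN→KRW: 0.006133 × 0.4894 × 375.9 = 1.12826
KRW→ILS→PLN→KRW: 0.002531 × 1.061 × 375.9 = 1.00944
ILS→PLN→CNY→ILS: 1.061 × 2.168 × 0.43 = 0.98911
Maximum is KRW→CNY→PLN→KRW at 1.1283; arbitrage exists.

1.1283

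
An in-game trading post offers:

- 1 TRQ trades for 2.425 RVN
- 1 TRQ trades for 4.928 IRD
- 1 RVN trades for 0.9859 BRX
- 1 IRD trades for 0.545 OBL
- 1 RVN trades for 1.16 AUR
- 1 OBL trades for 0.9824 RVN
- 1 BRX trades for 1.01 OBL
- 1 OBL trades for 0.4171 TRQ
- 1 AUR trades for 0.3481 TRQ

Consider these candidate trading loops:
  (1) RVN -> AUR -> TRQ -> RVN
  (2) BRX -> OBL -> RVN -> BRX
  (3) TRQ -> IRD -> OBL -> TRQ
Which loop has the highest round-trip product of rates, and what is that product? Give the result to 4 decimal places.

(1) 1.16 × 0.3481 × 2.425 = 0.97921
(2) 1.01 × 0.9824 × 0.9859 = 0.97823
(3) 4.928 × 0.545 × 0.4171 = 1.12023
Highest is cycle (3) at 1.1202 (>1, arbitrage).

1.1202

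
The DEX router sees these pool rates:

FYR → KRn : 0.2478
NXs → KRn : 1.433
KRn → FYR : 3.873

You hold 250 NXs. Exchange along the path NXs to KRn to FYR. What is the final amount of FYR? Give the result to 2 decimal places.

250 NXs × 1.433 = 358.25 KRn
358.25 KRn × 3.873 = 1387.50225 FYR

1387.50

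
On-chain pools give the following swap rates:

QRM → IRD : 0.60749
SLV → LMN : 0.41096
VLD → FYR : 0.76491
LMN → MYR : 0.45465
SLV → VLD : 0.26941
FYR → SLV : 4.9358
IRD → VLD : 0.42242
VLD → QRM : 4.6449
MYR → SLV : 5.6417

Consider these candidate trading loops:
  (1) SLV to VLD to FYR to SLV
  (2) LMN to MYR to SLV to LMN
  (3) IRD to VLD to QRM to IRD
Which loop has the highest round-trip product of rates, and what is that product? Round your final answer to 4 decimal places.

1.1920

(1) 0.26941 × 0.76491 × 4.9358 = 1.01714
(2) 0.45465 × 5.6417 × 0.41096 = 1.05411
(3) 0.42242 × 4.6449 × 0.60749 = 1.19196
Highest is cycle (3) at 1.1920 (>1, arbitrage).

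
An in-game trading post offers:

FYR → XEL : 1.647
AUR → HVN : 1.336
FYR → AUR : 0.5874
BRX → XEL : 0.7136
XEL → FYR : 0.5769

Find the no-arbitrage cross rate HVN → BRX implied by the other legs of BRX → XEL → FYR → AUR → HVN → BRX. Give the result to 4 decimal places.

3.0953

Known legs of the cycle: 0.7136 × 0.5769 × 0.5874 × 1.336 = 0.323069366923776
For no arbitrage the full-cycle product must be 1, so the missing rate is 1 / 0.323069366923776 ≈ 3.095310.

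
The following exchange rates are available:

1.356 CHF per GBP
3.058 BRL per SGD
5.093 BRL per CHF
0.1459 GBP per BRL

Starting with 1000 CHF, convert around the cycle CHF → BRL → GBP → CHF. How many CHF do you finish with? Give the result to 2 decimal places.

1007.60

1000 CHF × 5.093 = 5093 BRL
5093 BRL × 0.1459 = 743.0687 GBP
743.0687 GBP × 1.356 = 1007.6011572 CHF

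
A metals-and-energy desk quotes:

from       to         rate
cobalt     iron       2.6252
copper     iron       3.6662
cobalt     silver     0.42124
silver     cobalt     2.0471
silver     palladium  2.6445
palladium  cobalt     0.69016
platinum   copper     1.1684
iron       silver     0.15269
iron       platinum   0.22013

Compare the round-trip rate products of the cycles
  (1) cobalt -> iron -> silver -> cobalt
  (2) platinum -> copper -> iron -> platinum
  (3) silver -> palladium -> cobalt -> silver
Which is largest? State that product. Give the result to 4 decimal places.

(1) 2.6252 × 0.15269 × 2.0471 = 0.82056
(2) 1.1684 × 3.6662 × 0.22013 = 0.94295
(3) 2.6445 × 0.69016 × 0.42124 = 0.76882
Highest is cycle (2) at 0.9429 (≤1, no arbitrage).

0.9429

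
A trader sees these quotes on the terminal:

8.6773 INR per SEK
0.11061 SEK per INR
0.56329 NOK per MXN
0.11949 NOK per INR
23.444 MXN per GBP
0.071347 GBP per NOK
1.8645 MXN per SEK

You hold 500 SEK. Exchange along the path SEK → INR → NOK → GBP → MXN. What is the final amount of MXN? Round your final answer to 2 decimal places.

867.15

500 SEK × 8.6773 = 4338.65 INR
4338.65 INR × 0.11949 = 518.4252885 NOK
518.4252885 NOK × 0.071347 = 36.9880890586095 GBP
36.9880890586095 GBP × 23.444 = 867.148759890041118 MXN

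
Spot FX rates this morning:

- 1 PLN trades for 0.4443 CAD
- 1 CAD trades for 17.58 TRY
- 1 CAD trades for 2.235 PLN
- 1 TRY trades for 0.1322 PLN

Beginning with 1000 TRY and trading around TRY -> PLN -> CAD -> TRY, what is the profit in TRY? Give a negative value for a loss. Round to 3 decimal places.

32.587

1000 TRY × 0.1322 = 132.2 PLN
132.2 PLN × 0.4443 = 58.73646 CAD
58.73646 CAD × 17.58 = 1032.5869668 TRY
Net change: 1032.5869668 − 1000 = 32.5869668 TRY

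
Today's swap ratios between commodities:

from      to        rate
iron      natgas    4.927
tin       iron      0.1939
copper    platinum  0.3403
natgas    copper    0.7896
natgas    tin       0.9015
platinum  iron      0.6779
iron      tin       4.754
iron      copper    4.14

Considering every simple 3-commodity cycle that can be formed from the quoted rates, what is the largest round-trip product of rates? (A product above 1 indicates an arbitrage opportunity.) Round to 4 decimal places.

copper→platinum→iron→copper: 0.3403 × 0.6779 × 4.14 = 0.95505
tin→iron→natgas→tin: 0.1939 × 4.927 × 0.9015 = 0.86124
Maximum is copper→platinum→iron→copper at 0.9551; no arbitrage — every cycle loses value.

0.9551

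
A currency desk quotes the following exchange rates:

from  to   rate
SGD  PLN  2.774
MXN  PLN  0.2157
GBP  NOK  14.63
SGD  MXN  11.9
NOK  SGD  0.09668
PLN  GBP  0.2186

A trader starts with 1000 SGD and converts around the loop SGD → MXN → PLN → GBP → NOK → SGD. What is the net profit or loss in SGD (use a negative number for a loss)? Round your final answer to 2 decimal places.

-206.35

1000 SGD × 11.9 = 11900 MXN
11900 MXN × 0.2157 = 2566.83 PLN
2566.83 PLN × 0.2186 = 561.109038 GBP
561.109038 GBP × 14.63 = 8209.02522594 NOK
8209.02522594 NOK × 0.09668 = 793.6485588438792 SGD
Net change: 793.6485588438792 − 1000 = -206.3514411561208 SGD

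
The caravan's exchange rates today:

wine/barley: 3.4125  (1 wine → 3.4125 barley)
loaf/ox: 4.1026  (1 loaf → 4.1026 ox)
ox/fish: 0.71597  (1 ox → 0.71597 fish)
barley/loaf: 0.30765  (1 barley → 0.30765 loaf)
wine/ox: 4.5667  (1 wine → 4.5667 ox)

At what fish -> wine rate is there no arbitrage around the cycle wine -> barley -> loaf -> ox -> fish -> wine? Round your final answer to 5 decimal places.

0.32428

Known legs of the cycle: 3.4125 × 0.30765 × 4.1026 × 0.71597 = 3.08378136985088625
For no arbitrage the full-cycle product must be 1, so the missing rate is 1 / 3.08378136985088625 ≈ 0.3242772.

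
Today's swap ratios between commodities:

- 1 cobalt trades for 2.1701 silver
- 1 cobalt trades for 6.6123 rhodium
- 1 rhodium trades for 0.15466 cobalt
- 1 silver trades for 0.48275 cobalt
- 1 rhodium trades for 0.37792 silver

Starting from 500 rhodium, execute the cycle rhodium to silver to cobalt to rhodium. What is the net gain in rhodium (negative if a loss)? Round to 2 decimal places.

500 rhodium × 0.37792 = 188.96 silver
188.96 silver × 0.48275 = 91.22044 cobalt
91.22044 cobalt × 6.6123 = 603.176915412 rhodium
Net change: 603.176915412 − 500 = 103.176915412 rhodium

103.18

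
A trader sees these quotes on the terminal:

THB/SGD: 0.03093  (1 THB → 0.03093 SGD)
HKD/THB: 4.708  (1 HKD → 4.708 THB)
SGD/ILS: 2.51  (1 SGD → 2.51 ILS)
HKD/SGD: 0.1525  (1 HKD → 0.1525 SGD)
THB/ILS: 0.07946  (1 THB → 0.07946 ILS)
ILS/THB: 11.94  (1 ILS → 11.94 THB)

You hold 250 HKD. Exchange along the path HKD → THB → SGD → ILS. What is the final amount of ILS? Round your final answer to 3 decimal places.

91.376

250 HKD × 4.708 = 1177 THB
1177 THB × 0.03093 = 36.40461 SGD
36.40461 SGD × 2.51 = 91.3755711 ILS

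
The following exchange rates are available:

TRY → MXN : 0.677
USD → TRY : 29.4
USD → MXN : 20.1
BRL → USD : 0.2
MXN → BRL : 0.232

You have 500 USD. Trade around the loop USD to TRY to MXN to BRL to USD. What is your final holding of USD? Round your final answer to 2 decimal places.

500 USD × 29.4 = 14700 TRY
14700 TRY × 0.677 = 9951.9 MXN
9951.9 MXN × 0.232 = 2308.8408 BRL
2308.8408 BRL × 0.2 = 461.76816 USD

461.77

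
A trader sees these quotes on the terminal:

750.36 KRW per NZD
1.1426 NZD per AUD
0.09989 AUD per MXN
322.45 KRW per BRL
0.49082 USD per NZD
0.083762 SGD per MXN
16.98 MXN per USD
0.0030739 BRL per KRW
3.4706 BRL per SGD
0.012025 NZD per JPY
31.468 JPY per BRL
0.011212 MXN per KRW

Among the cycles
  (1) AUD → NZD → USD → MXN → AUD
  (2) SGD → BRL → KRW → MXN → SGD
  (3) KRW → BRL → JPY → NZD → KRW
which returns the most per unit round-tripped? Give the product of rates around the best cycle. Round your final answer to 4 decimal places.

1.0510

(1) 1.1426 × 0.49082 × 16.98 × 0.09989 = 0.95121
(2) 3.4706 × 322.45 × 0.011212 × 0.083762 = 1.05099
(3) 0.0030739 × 31.468 × 0.012025 × 750.36 = 0.87280
Highest is cycle (2) at 1.0510 (>1, arbitrage).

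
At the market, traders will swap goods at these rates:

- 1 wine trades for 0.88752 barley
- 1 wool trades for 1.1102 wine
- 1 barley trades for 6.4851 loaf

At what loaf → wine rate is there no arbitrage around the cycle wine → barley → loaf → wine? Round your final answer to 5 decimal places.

Known legs of the cycle: 0.88752 × 6.4851 = 5.755655952
For no arbitrage the full-cycle product must be 1, so the missing rate is 1 / 5.755655952 ≈ 0.1737421.

0.17374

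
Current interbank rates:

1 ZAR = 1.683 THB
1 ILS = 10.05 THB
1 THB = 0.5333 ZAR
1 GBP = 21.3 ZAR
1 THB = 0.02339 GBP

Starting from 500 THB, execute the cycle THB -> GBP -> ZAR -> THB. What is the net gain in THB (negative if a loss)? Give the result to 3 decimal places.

500 THB × 0.02339 = 11.695 GBP
11.695 GBP × 21.3 = 249.1035 ZAR
249.1035 ZAR × 1.683 = 419.2411905 THB
Net change: 419.2411905 − 500 = -80.7588095 THB

-80.759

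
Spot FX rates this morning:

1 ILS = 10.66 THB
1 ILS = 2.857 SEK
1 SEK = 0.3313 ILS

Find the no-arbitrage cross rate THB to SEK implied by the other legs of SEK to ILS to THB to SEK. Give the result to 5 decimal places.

Known legs of the cycle: 0.3313 × 10.66 = 3.531658
For no arbitrage the full-cycle product must be 1, so the missing rate is 1 / 3.531658 ≈ 0.2831531.

0.28315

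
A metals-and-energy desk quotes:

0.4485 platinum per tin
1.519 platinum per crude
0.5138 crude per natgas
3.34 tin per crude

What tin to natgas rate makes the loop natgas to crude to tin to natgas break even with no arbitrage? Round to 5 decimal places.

0.58272

Known legs of the cycle: 0.5138 × 3.34 = 1.716092
For no arbitrage the full-cycle product must be 1, so the missing rate is 1 / 1.716092 ≈ 0.5827193.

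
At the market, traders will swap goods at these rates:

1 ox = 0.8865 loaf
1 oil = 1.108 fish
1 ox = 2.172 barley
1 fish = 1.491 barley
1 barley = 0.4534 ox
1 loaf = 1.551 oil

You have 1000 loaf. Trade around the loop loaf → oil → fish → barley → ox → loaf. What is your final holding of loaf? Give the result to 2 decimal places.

1029.89

1000 loaf × 1.551 = 1551 oil
1551 oil × 1.108 = 1718.508 fish
1718.508 fish × 1.491 = 2562.295428 barley
2562.295428 barley × 0.4534 = 1161.7447470552 ox
1161.7447470552 ox × 0.8865 = 1029.8867182644348 loaf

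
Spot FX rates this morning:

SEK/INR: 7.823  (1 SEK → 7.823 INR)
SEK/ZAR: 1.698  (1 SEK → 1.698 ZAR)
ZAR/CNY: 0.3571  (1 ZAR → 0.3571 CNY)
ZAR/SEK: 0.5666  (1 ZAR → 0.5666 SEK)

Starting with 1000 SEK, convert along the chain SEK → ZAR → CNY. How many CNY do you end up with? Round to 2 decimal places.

1000 SEK × 1.698 = 1698 ZAR
1698 ZAR × 0.3571 = 606.3558 CNY

606.36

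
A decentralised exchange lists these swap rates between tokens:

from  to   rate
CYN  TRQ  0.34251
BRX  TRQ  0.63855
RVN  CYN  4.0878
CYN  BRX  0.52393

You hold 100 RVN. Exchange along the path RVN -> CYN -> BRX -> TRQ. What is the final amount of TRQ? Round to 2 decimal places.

136.76

100 RVN × 4.0878 = 408.78 CYN
408.78 CYN × 0.52393 = 214.1721054 BRX
214.1721054 BRX × 0.63855 = 136.75959790317 TRQ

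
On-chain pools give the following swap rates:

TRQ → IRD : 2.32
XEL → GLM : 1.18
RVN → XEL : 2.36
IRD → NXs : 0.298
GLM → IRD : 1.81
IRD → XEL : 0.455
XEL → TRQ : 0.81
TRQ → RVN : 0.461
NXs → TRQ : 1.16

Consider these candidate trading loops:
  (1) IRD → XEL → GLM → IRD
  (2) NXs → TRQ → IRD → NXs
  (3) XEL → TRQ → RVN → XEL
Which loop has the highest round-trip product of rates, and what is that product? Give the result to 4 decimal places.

(1) 0.455 × 1.18 × 1.81 = 0.97179
(2) 1.16 × 2.32 × 0.298 = 0.80198
(3) 0.81 × 0.461 × 2.36 = 0.88125
Highest is cycle (1) at 0.9718 (≤1, no arbitrage).

0.9718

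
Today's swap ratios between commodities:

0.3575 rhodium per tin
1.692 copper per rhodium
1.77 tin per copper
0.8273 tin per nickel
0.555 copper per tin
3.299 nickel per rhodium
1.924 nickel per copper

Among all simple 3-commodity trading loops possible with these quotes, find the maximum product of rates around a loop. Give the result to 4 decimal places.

copper→tin→rhodium→copper: 1.77 × 0.3575 × 1.692 = 1.07066
tin→rhodium→nickel→tin: 0.3575 × 3.299 × 0.8273 = 0.97571
copper→nickel→tin→copper: 1.924 × 0.8273 × 0.555 = 0.88341
Maximum is copper→tin→rhodium→copper at 1.0707; arbitrage exists.

1.0707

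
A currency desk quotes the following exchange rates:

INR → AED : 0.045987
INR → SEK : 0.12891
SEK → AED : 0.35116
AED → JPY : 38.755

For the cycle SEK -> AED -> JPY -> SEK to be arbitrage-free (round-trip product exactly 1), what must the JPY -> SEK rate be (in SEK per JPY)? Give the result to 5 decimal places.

Known legs of the cycle: 0.35116 × 38.755 = 13.6092058
For no arbitrage the full-cycle product must be 1, so the missing rate is 1 / 13.6092058 ≈ 0.0734797.

0.07348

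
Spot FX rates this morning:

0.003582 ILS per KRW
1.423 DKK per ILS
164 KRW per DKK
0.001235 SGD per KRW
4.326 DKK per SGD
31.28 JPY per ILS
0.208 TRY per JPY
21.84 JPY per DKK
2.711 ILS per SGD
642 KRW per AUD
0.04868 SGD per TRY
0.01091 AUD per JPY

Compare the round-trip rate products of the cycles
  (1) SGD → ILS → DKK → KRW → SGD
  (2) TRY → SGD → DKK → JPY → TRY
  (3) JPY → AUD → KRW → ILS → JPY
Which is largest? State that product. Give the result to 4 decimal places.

0.9566

(1) 2.711 × 1.423 × 164 × 0.001235 = 0.78135
(2) 0.04868 × 4.326 × 21.84 × 0.208 = 0.95665
(3) 0.01091 × 642 × 0.003582 × 31.28 = 0.78479
Highest is cycle (2) at 0.9566 (≤1, no arbitrage).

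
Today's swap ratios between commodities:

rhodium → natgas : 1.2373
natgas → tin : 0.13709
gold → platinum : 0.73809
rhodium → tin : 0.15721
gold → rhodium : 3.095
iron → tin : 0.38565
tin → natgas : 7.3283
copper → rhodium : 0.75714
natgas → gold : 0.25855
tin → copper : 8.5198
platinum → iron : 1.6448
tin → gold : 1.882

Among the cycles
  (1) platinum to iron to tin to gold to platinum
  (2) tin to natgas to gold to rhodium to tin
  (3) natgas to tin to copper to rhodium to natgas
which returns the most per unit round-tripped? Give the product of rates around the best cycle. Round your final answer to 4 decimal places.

1.0942

(1) 1.6448 × 0.38565 × 1.882 × 0.73809 = 0.88112
(2) 7.3283 × 0.25855 × 3.095 × 0.15721 = 0.92191
(3) 0.13709 × 8.5198 × 0.75714 × 1.2373 = 1.09417
Highest is cycle (3) at 1.0942 (>1, arbitrage).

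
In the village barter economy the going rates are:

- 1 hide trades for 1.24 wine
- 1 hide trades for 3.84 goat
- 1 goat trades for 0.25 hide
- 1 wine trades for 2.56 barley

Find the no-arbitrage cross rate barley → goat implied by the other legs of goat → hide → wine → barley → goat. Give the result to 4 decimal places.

Known legs of the cycle: 0.25 × 1.24 × 2.56 = 0.7936
For no arbitrage the full-cycle product must be 1, so the missing rate is 1 / 0.7936 ≈ 1.260081.

1.2601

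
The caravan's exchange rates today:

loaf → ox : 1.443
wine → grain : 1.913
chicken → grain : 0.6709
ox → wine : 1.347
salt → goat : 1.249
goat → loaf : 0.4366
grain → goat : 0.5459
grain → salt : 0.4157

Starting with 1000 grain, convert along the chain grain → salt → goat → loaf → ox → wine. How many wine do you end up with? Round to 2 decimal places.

440.62

1000 grain × 0.4157 = 415.7 salt
415.7 salt × 1.249 = 519.2093 goat
519.2093 goat × 0.4366 = 226.68678038 loaf
226.68678038 loaf × 1.443 = 327.10902408834 ox
327.10902408834 ox × 1.347 = 440.61585544699398 wine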